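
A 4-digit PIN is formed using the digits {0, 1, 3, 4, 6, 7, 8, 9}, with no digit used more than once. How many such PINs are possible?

This is a permutation of 4 out of 8: P(8,4) = 8!/4!.
8 × 7 × 6 × 5 = 1680.

1680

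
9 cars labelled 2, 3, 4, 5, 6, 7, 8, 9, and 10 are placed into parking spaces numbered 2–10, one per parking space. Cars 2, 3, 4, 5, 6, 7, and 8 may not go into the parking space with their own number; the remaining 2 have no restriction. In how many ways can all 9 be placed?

165016

Let Aᵢ (for 2 ≤ i ≤ 8) be the placements that put car i in its forbidden parking space. Any j of these fix j positions, leaving (9−j)! ways to fill the rest, and there are C(7,j) ways to pick which j.
By inclusion–exclusion, the number of valid placements is Σ_{j=0}^{7} (−1)^j C(7,j)·(9−j)!.
Computing: 362880 − 282240 + 105840 − 25200 + 4200 − 504 + 42 − 2 = 165016.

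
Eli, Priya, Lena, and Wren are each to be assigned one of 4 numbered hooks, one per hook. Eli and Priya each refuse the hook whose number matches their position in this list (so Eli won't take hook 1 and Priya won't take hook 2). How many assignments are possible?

Let Aᵢ (for i ∈ {1, 2}) be the placements that put person i in their forbidden hook. Any j of these fix j positions, leaving (4−j)! ways to fill the rest, and there are C(2,j) ways to pick which j.
By inclusion–exclusion, the number of valid placements is Σ_{j=0}^{2} (−1)^j C(2,j)·(4−j)!.
Computing: 24 − 12 + 2 = 14.

14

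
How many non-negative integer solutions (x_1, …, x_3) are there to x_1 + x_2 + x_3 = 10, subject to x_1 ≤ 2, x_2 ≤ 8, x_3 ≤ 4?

Ignoring the caps, the number of non-negative solutions to x_1+…+x_3 = 10 is C(12,2) = 66.
Subtract solutions that violate a single cap (substitute x_i' = x_i − (cap_i+1)): x_1 ≥ 3 gives C(9,2) = 36; x_2 ≥ 9 gives C(3,2) = 3; x_3 ≥ 5 gives C(7,2) = 21. Together 60.
Add back pairs where two caps are both exceeded: 0 + 6 + 0 = 6.
By inclusion–exclusion the count is 66 − 60 + 6 = 12.

12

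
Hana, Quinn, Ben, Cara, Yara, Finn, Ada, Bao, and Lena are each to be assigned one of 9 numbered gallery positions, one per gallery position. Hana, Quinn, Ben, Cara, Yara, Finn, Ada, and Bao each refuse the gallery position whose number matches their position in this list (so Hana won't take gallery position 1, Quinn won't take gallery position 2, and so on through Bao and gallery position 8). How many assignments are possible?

Let Aᵢ (for 1 ≤ i ≤ 8) be the placements that put person i in their forbidden gallery position. Any j of these fix j positions, leaving (9−j)! ways to fill the rest, and there are C(8,j) ways to pick which j.
By inclusion–exclusion, the number of valid placements is Σ_{j=0}^{8} (−1)^j C(8,j)·(9−j)!.
Computing: 362880 − 322560 + 141120 − 40320 + 8400 − 1344 + 168 − 16 + 1 = 148329.

148329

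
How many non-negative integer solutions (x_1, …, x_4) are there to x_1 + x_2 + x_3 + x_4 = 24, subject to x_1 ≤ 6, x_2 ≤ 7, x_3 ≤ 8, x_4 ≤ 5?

Without the upper bounds there are C(27,3) = 2925 ways to split 24 among 4 variables.
Subtract solutions that violate a single cap (substitute x_i' = x_i − (cap_i+1)): x_1 ≥ 7 gives C(20,3) = 1140; x_2 ≥ 8 gives C(19,3) = 969; x_3 ≥ 9 gives C(18,3) = 816; x_4 ≥ 6 gives C(21,3) = 1330. Together 4255.
Add back pairs where two caps are both exceeded: 220 + 165 + 364 + 120 + 286 + 220 = 1375.
Subtract triples: 1 + 20 + 10 + 4 = 35.
By inclusion–exclusion the count is 2925 − 4255 + 1375 − 35 = 10.

10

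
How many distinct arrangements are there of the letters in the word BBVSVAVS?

Letter multiplicities in BBVSVAVS: A×1, B×2, S×2, V×3.
So there are 8! / (3!·2!·2!) = 1680 distinguishable arrangements.

1680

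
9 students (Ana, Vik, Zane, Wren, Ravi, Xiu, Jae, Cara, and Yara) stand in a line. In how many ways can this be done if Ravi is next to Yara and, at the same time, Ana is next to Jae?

Treat {Ravi,Yara} as one block (2 orders) and {Ana,Jae} as another (2 orders).
That leaves 7 units to arrange: 2 × 2 × 7! = 4 × 5040 = 20160.

20160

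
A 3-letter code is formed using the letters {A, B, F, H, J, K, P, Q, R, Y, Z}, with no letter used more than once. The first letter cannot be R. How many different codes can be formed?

The first letter has 11−1 = 10 choices (anything except R).
The remaining 2 letters are filled from the other 10 symbols without repetition: 10 × 9 = 90.
Total: 10 × 90 = 900.

900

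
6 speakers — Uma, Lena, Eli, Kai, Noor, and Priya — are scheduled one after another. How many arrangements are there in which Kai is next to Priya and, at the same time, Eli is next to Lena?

96

Treat {Kai,Priya} as one block (2 orders) and {Eli,Lena} as another (2 orders).
That leaves 4 units to arrange: 2 × 2 × 4! = 4 × 24 = 96.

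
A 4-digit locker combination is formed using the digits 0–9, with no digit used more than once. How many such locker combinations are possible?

5040

This is a permutation of 4 out of 10: P(10,4) = 10!/6!.
10 × 9 × 8 × 7 = 5040.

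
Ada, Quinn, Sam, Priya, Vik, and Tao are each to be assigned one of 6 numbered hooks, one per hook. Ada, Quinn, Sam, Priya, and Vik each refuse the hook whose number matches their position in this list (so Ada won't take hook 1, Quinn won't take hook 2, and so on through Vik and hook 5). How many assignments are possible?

Let Aᵢ (for 1 ≤ i ≤ 5) be the placements that put person i in their forbidden hook. Any j of these fix j positions, leaving (6−j)! ways to fill the rest, and there are C(5,j) ways to pick which j.
By inclusion–exclusion, the number of valid placements is Σ_{j=0}^{5} (−1)^j C(5,j)·(6−j)!.
Computing: 720 − 600 + 240 − 60 + 10 − 1 = 309.

309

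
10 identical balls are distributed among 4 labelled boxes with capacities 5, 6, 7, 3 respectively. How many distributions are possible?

138

Ignoring the caps, the number of non-negative solutions to x_1+…+x_4 = 10 is C(13,3) = 286.
Subtract solutions that violate a single cap (substitute x_i' = x_i − (cap_i+1)): x_1 ≥ 6 gives C(7,3) = 35; x_2 ≥ 7 gives C(6,3) = 20; x_3 ≥ 8 gives C(5,3) = 10; x_4 ≥ 4 gives C(9,3) = 84. Together 149.
Add back pairs where two caps are both exceeded: 0 + 0 + 1 + 0 + 0 + 0 = 1.
By inclusion–exclusion the count is 286 − 149 + 1 = 138.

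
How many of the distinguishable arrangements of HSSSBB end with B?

Fix B in the last position and arrange the remaining 5 letters.
Those 5 letters have S appearing 3 times, giving (5)!/(3!) = 20.

20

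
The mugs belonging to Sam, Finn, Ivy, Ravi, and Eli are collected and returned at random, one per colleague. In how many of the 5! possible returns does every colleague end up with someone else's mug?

44

Count assignments avoiding every fixed point. For any j of the 5 colleagues fixed to their own mug, the other 5−j can be arranged in (5−j)! ways.
By inclusion–exclusion this is Σ_{j=0}^{5} (−1)^j C(5,j)·(5−j)!.
Computing: 120 − 120 + 60 − 20 + 5 − 1 = 44.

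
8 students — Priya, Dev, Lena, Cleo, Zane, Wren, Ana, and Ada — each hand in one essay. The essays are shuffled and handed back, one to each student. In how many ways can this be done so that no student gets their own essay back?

14833

Count assignments avoiding every fixed point. For any j of the 8 students fixed to their own essay, the other 8−j can be arranged in (8−j)! ways.
By inclusion–exclusion this is Σ_{j=0}^{8} (−1)^j C(8,j)·(8−j)!.
Computing: 40320 − 40320 + 20160 − 6720 + 1680 − 336 + 56 − 8 + 1 = 14833.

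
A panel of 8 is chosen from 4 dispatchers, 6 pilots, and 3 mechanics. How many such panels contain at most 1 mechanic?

405

Split by how many mechanics are chosen (0 through 1).
Sum: C(3,0)·C(10,8) + C(3,1)·C(10,7) = 45 + 360 = 405.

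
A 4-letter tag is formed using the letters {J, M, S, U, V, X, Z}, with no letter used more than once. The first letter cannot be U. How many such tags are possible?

720

The first letter has 7−1 = 6 choices (anything except U).
The remaining 3 letters are filled from the other 6 symbols without repetition: 6 × 5 × 4 = 120.
Total: 6 × 120 = 720.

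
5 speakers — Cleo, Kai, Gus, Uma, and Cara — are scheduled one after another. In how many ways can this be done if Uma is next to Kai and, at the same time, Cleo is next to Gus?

Treat {Uma,Kai} as one block (2 orders) and {Cleo,Gus} as another (2 orders).
That leaves 3 units to arrange: 2 × 2 × 3! = 4 × 6 = 24.

24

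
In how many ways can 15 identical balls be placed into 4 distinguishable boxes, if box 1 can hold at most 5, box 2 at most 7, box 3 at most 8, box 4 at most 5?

By stars and bars, unrestricted non-negative solutions to x_1+…+x_4 = 15 number C(15+3,3) = 816.
Subtract solutions that violate a single cap (substitute x_i' = x_i − (cap_i+1)): x_1 ≥ 6 gives C(12,3) = 220; x_2 ≥ 8 gives C(10,3) = 120; x_3 ≥ 9 gives C(9,3) = 84; x_4 ≥ 6 gives C(12,3) = 220. Together 644.
Add back pairs where two caps are both exceeded: 4 + 1 + 20 + 0 + 4 + 1 = 30.
By inclusion–exclusion the count is 816 − 644 + 30 = 202.

202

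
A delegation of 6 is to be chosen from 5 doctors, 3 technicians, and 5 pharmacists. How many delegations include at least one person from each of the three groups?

Unrestricted: C(13,6) = 1716 ways to pick any 6 of the 13.
Selections missing a whole group: no doctors → C(8,6) = 28; no technicians → C(10,6) = 210; no pharmacists → C(8,6) = 28.
Add back selections omitting two groups (i.e. drawn from a single group): C(5,6) + C(3,6) + C(5,6) = 0.
By inclusion–exclusion: 1716 − 266 + 0 = 1450.

1450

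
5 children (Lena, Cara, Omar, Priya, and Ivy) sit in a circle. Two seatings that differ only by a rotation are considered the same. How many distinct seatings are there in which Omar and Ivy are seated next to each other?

Glue Omar and Ivy into a block (2 internal orders). Seating 4 units around a circle gives (3)! arrangements.
So 2 × (3)! = 2 × 6 = 12.

12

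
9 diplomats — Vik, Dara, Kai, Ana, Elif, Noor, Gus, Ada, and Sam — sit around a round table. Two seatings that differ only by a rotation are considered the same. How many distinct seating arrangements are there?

Fix one person's seat to break rotational symmetry; the remaining 8 people can be arranged in (8)! = 40320 ways.

40320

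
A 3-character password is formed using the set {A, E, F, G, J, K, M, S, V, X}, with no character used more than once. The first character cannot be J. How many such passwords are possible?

648

The first character has 10−1 = 9 choices (anything except J).
The remaining 2 characters are filled from the other 9 symbols without repetition: 9 × 8 = 72.
Total: 9 × 72 = 648.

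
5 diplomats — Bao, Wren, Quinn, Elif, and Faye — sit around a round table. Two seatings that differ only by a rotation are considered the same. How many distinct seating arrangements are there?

24

Seat Bao anywhere (absorbing the rotational symmetry), then permute the other 4: (4)! = 24.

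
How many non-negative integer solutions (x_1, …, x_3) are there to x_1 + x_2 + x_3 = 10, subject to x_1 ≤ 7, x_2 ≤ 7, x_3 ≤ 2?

Ignoring the caps, the number of non-negative solutions to x_1+…+x_3 = 10 is C(12,2) = 66.
Subtract solutions that violate a single cap (substitute x_i' = x_i − (cap_i+1)): x_1 ≥ 8 gives C(4,2) = 6; x_2 ≥ 8 gives C(4,2) = 6; x_3 ≥ 3 gives C(9,2) = 36. Together 48.
No two caps can be exceeded simultaneously, so the pair terms are all 0.
By inclusion–exclusion the count is 66 − 48 + 0 = 18.

18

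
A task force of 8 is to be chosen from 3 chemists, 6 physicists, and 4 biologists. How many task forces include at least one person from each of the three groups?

1233

Unrestricted: C(13,8) = 1287 ways to pick any 8 of the 13.
Selections missing a whole group: no chemists → C(10,8) = 45; no physicists → C(7,8) = 0; no biologists → C(9,8) = 9.
Add back selections omitting two groups (i.e. drawn from a single group): C(3,8) + C(6,8) + C(4,8) = 0.
By inclusion–exclusion: 1287 − 54 + 0 = 1233.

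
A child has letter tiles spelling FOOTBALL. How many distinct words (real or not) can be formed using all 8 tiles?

10080

FOOTBALL has 8 letters with L appearing twice and O appearing twice.
The number of distinct arrangements is 8!/(2!·2!) = 40320/4 = 10080.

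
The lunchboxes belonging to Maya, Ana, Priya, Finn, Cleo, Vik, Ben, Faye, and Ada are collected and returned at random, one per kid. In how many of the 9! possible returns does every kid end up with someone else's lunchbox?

This is the derangement count D_9: permutations of 9 items with no fixed point.
By inclusion–exclusion this is Σ_{j=0}^{9} (−1)^j C(9,j)·(9−j)!.
Computing: 362880 − 362880 + 181440 − 60480 + 15120 − 3024 + 504 − 72 + 9 − 1 = 133496.

133496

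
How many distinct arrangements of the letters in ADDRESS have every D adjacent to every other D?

Treat the 2 copies of D as a single block. The multiset to arrange is then {DD, A, E, R, S, S}, 6 items in all.
That gives (6)!/(2!) = 360 arrangements.

360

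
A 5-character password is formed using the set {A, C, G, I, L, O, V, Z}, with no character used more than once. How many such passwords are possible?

6720

This is a permutation of 5 out of 8: P(8,5) = 8!/3!.
8 × 7 × 6 × 5 × 4 = 6720.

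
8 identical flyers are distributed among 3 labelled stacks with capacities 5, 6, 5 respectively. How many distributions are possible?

Ignoring the caps, the number of non-negative solutions to x_1+…+x_3 = 8 is C(10,2) = 45.
Subtract solutions that violate a single cap (substitute x_i' = x_i − (cap_i+1)): x_1 ≥ 6 gives C(4,2) = 6; x_2 ≥ 7 gives C(3,2) = 3; x_3 ≥ 6 gives C(4,2) = 6. Together 15.
No two caps can be exceeded simultaneously, so the pair terms are all 0.
By inclusion–exclusion the count is 45 − 15 + 0 = 30.

30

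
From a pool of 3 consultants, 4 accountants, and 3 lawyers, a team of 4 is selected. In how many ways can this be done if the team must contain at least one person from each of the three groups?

126

Unrestricted: C(10,4) = 210 ways to pick any 4 of the 10.
Subtract selections that omit an entire group: no consultants → C(7,4) = 35; no accountants → C(6,4) = 15; no lawyers → C(7,4) = 35.
Add back selections omitting two groups (i.e. drawn from a single group): C(3,4) + C(4,4) + C(3,4) = 1.
By inclusion–exclusion: 210 − 85 + 1 = 126.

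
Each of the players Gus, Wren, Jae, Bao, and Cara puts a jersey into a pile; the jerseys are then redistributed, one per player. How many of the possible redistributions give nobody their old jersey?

Let Aᵢ be the assignments in which player i gets their old jersey. We want the size of the complement of A₁∪…∪A_5.
By inclusion–exclusion this is Σ_{j=0}^{5} (−1)^j C(5,j)·(5−j)!.
Computing: 120 − 120 + 60 − 20 + 5 − 1 = 44.

44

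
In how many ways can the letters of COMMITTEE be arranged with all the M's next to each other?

10080

Treat the 2 copies of M as a single block. The multiset to arrange is then {MM, C, E, E, I, O, T, T}, 8 items in all.
That gives (8)!/(2!·2!) = 10080 arrangements.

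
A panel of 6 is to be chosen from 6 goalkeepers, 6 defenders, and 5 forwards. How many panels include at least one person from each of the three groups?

10530

Unrestricted: C(17,6) = 12376 ways to pick any 6 of the 17.
Subtract selections that omit an entire group: no goalkeepers → C(11,6) = 462; no defenders → C(11,6) = 462; no forwards → C(12,6) = 924.
Add back selections omitting two groups (i.e. drawn from a single group): C(6,6) + C(6,6) + C(5,6) = 2.
By inclusion–exclusion: 12376 − 1848 + 2 = 10530.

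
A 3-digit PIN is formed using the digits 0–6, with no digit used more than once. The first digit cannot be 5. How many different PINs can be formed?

The first digit has 7−1 = 6 choices (anything except 5).
The remaining 2 digits are filled from the other 6 symbols without repetition: 6 × 5 = 30.
Total: 6 × 30 = 180.

180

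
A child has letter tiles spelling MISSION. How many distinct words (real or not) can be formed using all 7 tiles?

1260

The 7 letters of MISSION have repeats: I appearing twice and S appearing twice.
So there are 7! / (2!·2!) = 1260 distinguishable arrangements.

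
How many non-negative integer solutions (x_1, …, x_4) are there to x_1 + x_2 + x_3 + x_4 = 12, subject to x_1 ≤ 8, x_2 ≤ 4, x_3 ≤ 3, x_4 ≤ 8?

150

By stars and bars, unrestricted non-negative solutions to x_1+…+x_4 = 12 number C(12+3,3) = 455.
Subtract solutions that violate a single cap (substitute x_i' = x_i − (cap_i+1)): x_1 ≥ 9 gives C(6,3) = 20; x_2 ≥ 5 gives C(10,3) = 120; x_3 ≥ 4 gives C(11,3) = 165; x_4 ≥ 9 gives C(6,3) = 20. Together 325.
Add back pairs where two caps are both exceeded: 0 + 0 + 0 + 20 + 0 + 0 = 20.
By inclusion–exclusion the count is 455 − 325 + 20 = 150.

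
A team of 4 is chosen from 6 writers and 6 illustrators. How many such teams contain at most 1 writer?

Split by how many writers are chosen (0 through 1).
Sum: C(6,0)·C(6,4) + C(6,1)·C(6,3) = 15 + 120 = 135.

135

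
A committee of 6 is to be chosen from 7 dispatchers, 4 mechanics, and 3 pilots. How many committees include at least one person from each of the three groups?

Total 6-person selections from all 14: C(14,6) = 3003.
Subtract selections that omit an entire group: no dispatchers → C(7,6) = 7; no mechanics → C(10,6) = 210; no pilots → C(11,6) = 462.
Add back selections omitting two groups (i.e. drawn from a single group): C(7,6) + C(4,6) + C(3,6) = 7.
By inclusion–exclusion: 3003 − 679 + 7 = 2331.

2331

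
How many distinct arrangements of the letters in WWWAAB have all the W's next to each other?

12

Treat the 3 copies of W as a single block. The multiset to arrange is then {WWW, A, A, B}, 4 items in all.
That gives (4)!/(2!) = 12 arrangements.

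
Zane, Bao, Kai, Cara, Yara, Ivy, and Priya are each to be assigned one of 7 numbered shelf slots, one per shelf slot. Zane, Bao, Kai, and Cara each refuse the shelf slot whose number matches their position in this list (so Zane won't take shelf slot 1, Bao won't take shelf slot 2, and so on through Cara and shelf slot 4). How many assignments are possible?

2790

Let Aᵢ (for 1 ≤ i ≤ 4) be the placements that put person i in their forbidden shelf slot. Any j of these fix j positions, leaving (7−j)! ways to fill the rest, and there are C(4,j) ways to pick which j.
By inclusion–exclusion, the number of valid placements is Σ_{j=0}^{4} (−1)^j C(4,j)·(7−j)!.
Computing: 5040 − 2880 + 720 − 96 + 6 = 2790.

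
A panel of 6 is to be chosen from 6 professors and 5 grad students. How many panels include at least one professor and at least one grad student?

461

With no constraint there are C(11,6) = 462 possible selections.
Subtract selections that omit an entire group: no professors → C(5,6) = 0; no grad students → C(6,6) = 1.
Both groups omitted at once is impossible, so 462 − 1 = 461.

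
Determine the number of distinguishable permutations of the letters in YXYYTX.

YXYYTX has 6 letters with X appearing twice and Y appearing 3 times.
The number of distinct arrangements is 6!/(3!·2!) = 720/12 = 60.

60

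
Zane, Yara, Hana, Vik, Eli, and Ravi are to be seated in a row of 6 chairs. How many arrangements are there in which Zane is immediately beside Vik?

240

Place the 4 others and the Zane-Vik pair as 5 objects in a line; the pair has 2 internal arrangements.
That gives 2 × 5! = 2 × 120 = 240.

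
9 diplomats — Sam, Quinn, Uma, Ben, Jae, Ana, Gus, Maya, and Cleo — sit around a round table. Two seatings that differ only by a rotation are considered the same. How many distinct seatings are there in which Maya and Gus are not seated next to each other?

30240

All circular seatings of 9 people number (8)! = 40320.
Seatings with Maya beside Gus: treat them as a block with 2 internal orders, giving 2 × (7)! = 10080.
Subtracting, 40320 − 10080 = 30240.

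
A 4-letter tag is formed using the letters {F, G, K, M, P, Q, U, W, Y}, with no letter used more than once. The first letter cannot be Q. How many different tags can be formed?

The first letter has 9−1 = 8 choices (anything except Q).
The remaining 3 letters are filled from the other 8 symbols without repetition: 8 × 7 × 6 = 336.
Total: 8 × 336 = 2688.

2688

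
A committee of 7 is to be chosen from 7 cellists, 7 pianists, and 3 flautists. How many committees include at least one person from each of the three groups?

Total 7-person selections from all 17: C(17,7) = 19448.
Subtract selections that omit an entire group: no cellists → C(10,7) = 120; no pianists → C(10,7) = 120; no flautists → C(14,7) = 3432.
Add back selections omitting two groups (i.e. drawn from a single group): C(7,7) + C(7,7) + C(3,7) = 2.
By inclusion–exclusion: 19448 − 3672 + 2 = 15778.

15778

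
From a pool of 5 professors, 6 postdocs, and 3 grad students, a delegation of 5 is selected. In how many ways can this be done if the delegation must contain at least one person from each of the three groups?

Unrestricted: C(14,5) = 2002 ways to pick any 5 of the 14.
Subtract selections that omit an entire group: no professors → C(9,5) = 126; no postdocs → C(8,5) = 56; no grad students → C(11,5) = 462.
Add back selections omitting two groups (i.e. drawn from a single group): C(5,5) + C(6,5) + C(3,5) = 7.
By inclusion–exclusion: 2002 − 644 + 7 = 1365.

1365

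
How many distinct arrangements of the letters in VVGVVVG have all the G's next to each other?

6

Treat the 2 copies of G as a single block. The multiset to arrange is then {GG, V, V, V, V, V}, 6 items in all.
That gives (6)!/(5!) = 6 arrangements.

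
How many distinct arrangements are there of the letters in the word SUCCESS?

420

SUCCESS has 7 letters with C appearing twice and S appearing 3 times.
Dividing 7! = 5040 by 3!·2! = 12 for the repeated letters gives 420.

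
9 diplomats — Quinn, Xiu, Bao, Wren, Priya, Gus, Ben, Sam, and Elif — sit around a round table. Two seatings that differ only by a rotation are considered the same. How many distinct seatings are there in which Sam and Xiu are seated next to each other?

10080

Treat {Sam, Xiu} as one unit (2 internal orders) and seat the resulting 8 units around the table: (7)! circular arrangements.
So 2 × (7)! = 2 × 5040 = 10080.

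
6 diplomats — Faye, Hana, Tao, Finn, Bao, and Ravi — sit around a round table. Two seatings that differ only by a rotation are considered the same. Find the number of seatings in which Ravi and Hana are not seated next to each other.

72

All circular seatings of 6 people number (5)! = 120.
Those with Ravi next to Hana: fuse the pair into one unit and seat 5 units around a circle — 2·(4)! = 48.
Subtracting, 120 − 48 = 72.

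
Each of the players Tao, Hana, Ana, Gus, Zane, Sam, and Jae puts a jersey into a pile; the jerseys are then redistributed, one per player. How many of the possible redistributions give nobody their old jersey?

1854

Count assignments avoiding every fixed point. For any j of the 7 players fixed to their old jersey, the other 7−j can be arranged in (7−j)! ways.
By inclusion–exclusion this is Σ_{j=0}^{7} (−1)^j C(7,j)·(7−j)!.
Computing: 5040 − 5040 + 2520 − 840 + 210 − 42 + 7 − 1 = 1854.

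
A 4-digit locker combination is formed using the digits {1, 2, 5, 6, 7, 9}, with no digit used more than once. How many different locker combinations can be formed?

360

Choose and order 4 of the 6 symbols: the first digit has 6 options, the next 5, then 4, 3.
That product is 6 × 5 × 4 × 3 = 360.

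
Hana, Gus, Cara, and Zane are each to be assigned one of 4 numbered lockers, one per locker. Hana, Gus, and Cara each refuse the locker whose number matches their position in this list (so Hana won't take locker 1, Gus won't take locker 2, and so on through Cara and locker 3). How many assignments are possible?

Let Aᵢ (for i ∈ {1, 2, 3}) be the placements that put person i in their forbidden locker. Any j of these fix j positions, leaving (4−j)! ways to fill the rest, and there are C(3,j) ways to pick which j.
By inclusion–exclusion, the number of valid placements is Σ_{j=0}^{3} (−1)^j C(3,j)·(4−j)!.
Computing: 24 − 18 + 6 − 1 = 11.

11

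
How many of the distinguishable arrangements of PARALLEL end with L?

With the last slot taken by L, it remains to arrange the other 7 letters (PARALEL).
Those 7 letters have A appearing twice and L appearing twice, giving (7)!/(2!·2!) = 1260.

1260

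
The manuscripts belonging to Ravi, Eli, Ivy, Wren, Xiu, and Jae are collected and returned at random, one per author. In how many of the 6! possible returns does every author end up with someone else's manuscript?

Count assignments avoiding every fixed point. For any j of the 6 authors fixed to their own manuscript, the other 6−j can be arranged in (6−j)! ways.
By inclusion–exclusion this is Σ_{j=0}^{6} (−1)^j C(6,j)·(6−j)!.
Computing: 720 − 720 + 360 − 120 + 30 − 6 + 1 = 265.

265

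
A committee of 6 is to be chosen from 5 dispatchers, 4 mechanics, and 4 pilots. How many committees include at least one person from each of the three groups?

1520

Unrestricted: C(13,6) = 1716 ways to pick any 6 of the 13.
Subtract selections that omit an entire group: no dispatchers → C(8,6) = 28; no mechanics → C(9,6) = 84; no pilots → C(9,6) = 84.
Add back selections omitting two groups (i.e. drawn from a single group): C(5,6) + C(4,6) + C(4,6) = 0.
By inclusion–exclusion: 1716 − 196 + 0 = 1520.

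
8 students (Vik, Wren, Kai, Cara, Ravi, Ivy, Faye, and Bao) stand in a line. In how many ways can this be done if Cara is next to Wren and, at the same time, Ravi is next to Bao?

Treat {Cara,Wren} as one block (2 orders) and {Ravi,Bao} as another (2 orders).
That leaves 6 units to arrange: 2 × 2 × 6! = 4 × 720 = 2880.

2880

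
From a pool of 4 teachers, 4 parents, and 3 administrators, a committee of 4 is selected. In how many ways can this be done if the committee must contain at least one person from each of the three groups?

Total 4-person selections from all 11: C(11,4) = 330.
Subtract selections that omit an entire group: no teachers → C(7,4) = 35; no parents → C(7,4) = 35; no administrators → C(8,4) = 70.
Add back selections omitting two groups (i.e. drawn from a single group): C(4,4) + C(4,4) + C(3,4) = 2.
By inclusion–exclusion: 330 − 140 + 2 = 192.

192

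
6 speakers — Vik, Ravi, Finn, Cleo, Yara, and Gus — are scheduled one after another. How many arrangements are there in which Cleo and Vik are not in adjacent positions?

480

Of the 6! = 720 arrangements, those with Cleo and Vik adjacent number 2 × 5! = 240 (treat the pair as a block with 2 internal orders).
Complementary counting: 720 − 240 = 480.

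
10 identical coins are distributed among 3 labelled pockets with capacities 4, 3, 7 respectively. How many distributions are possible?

14

Without the upper bounds there are C(12,2) = 66 ways to split 10 among 3 pockets.
Subtract solutions that violate a single cap (substitute x_i' = x_i − (cap_i+1)): x_1 ≥ 5 gives C(7,2) = 21; x_2 ≥ 4 gives C(8,2) = 28; x_3 ≥ 8 gives C(4,2) = 6. Together 55.
Add back pairs where two caps are both exceeded: 3 + 0 + 0 = 3.
By inclusion–exclusion the count is 66 − 55 + 3 = 14.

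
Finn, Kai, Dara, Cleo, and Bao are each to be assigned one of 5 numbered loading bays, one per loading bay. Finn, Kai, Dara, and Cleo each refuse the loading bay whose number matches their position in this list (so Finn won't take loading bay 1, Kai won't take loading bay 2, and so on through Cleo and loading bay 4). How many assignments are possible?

Let Aᵢ (for 1 ≤ i ≤ 4) be the placements that put person i in their forbidden loading bay. Any j of these fix j positions, leaving (5−j)! ways to fill the rest, and there are C(4,j) ways to pick which j.
By inclusion–exclusion, the number of valid placements is Σ_{j=0}^{4} (−1)^j C(4,j)·(5−j)!.
Computing: 120 − 96 + 36 − 8 + 1 = 53.

53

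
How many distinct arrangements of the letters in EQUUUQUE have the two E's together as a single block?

Treat the 2 copies of E as a single block. The multiset to arrange is then {EE, Q, Q, U, U, U, U}, 7 items in all.
That gives (7)!/(4!·2!) = 105 arrangements.

105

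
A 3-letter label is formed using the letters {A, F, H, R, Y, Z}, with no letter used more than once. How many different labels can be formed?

With no repetition, fill the 3 letters in order: 6 choices, then 5, down to 4.
6 × 5 × 4 = 120.

120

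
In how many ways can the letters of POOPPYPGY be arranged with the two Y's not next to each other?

There are 9!/(4!·2!·2!) = 3780 arrangements of POOPPYPGY in total.
Arrangements with the Y's together: treat YY as one letter, giving (8)!/(4!·2!) = 840.
Subtracting, 3780 − 840 = 2940 arrangements keep the Y's apart.

2940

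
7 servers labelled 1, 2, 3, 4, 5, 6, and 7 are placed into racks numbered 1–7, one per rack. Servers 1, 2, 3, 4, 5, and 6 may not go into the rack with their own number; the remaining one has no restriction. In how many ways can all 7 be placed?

2119

Let Aᵢ (for 1 ≤ i ≤ 6) be the placements that put server i in its forbidden rack. Any j of these fix j positions, leaving (7−j)! ways to fill the rest, and there are C(6,j) ways to pick which j.
By inclusion–exclusion, the number of valid placements is Σ_{j=0}^{6} (−1)^j C(6,j)·(7−j)!.
Computing: 5040 − 4320 + 1800 − 480 + 90 − 12 + 1 = 2119.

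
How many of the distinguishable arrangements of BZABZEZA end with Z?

Fix Z in the last position and arrange the remaining 7 letters.
Those 7 letters have A appearing twice, B appearing twice, and Z appearing twice, giving (7)!/(2!·2!·2!) = 630.

630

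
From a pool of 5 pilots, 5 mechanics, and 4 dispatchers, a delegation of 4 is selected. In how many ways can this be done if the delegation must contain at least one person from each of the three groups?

550

With no constraint there are C(14,4) = 1001 possible selections.
Selections missing a whole group: no pilots → C(9,4) = 126; no mechanics → C(9,4) = 126; no dispatchers → C(10,4) = 210.
Add back selections omitting two groups (i.e. drawn from a single group): C(5,4) + C(5,4) + C(4,4) = 11.
By inclusion–exclusion: 1001 − 462 + 11 = 550.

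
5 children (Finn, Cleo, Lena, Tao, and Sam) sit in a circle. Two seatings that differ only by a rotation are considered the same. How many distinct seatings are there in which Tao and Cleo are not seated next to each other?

12

All circular seatings of 5 people number (4)! = 24.
Those with Tao next to Cleo: fuse the pair into one unit and seat 4 units around a circle — 2·(3)! = 12.
Subtracting, 24 − 12 = 12.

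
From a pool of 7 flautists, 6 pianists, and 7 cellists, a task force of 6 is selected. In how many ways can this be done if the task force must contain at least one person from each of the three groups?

32340

With no constraint there are C(20,6) = 38760 possible selections.
Subtract selections that omit an entire group: no flautists → C(13,6) = 1716; no pianists → C(14,6) = 3003; no cellists → C(13,6) = 1716.
Add back selections omitting two groups (i.e. drawn from a single group): C(7,6) + C(6,6) + C(7,6) = 15.
By inclusion–exclusion: 38760 − 6435 + 15 = 32340.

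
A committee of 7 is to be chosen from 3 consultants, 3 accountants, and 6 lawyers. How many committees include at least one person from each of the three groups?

Unrestricted: C(12,7) = 792 ways to pick any 7 of the 12.
Selections missing a whole group: no consultants → C(9,7) = 36; no accountants → C(9,7) = 36; no lawyers → C(6,7) = 0.
Add back selections omitting two groups (i.e. drawn from a single group): C(3,7) + C(3,7) + C(6,7) = 0.
By inclusion–exclusion: 792 − 72 + 0 = 720.

720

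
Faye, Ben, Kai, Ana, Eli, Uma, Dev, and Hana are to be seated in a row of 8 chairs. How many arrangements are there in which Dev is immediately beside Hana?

10080

Place the 6 others and the Dev-Hana pair as 7 objects in a line; the pair has 2 internal arrangements.
So the count is 2·(7)! = 10080.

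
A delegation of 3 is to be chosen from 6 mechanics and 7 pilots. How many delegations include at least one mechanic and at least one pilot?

231

Unrestricted: C(13,3) = 286 ways to pick any 3 of the 13.
Selections missing a whole group: no mechanics → C(7,3) = 35; no pilots → C(6,3) = 20.
Both groups omitted at once is impossible, so 286 − 55 = 231.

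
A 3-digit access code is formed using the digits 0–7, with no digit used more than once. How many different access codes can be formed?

This is a permutation of 3 out of 8: P(8,3) = 8!/5!.
That product is 8 × 7 × 6 = 336.

336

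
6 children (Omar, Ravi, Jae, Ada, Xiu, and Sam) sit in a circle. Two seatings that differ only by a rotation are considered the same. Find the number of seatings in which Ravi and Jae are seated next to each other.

Treat {Ravi, Jae} as one unit (2 internal orders) and seat the resulting 5 units around the table: (4)! circular arrangements.
So 2 × (4)! = 2 × 24 = 48.

48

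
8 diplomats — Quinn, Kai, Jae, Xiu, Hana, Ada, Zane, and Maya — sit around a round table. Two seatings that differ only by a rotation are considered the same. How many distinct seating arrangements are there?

Around a circle, 8 distinct people have 8!/8 = (7)! = 5040 rotationally distinct seatings.

5040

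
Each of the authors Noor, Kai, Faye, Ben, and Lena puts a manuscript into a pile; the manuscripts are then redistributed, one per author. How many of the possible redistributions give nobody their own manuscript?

This is the derangement count D_5: permutations of 5 items with no fixed point.
By inclusion–exclusion this is Σ_{j=0}^{5} (−1)^j C(5,j)·(5−j)!.
Computing: 120 − 120 + 60 − 20 + 5 − 1 = 44.

44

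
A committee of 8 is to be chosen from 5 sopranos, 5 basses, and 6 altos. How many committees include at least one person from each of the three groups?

12495

Unrestricted: C(16,8) = 12870 ways to pick any 8 of the 16.
Subtract selections that omit an entire group: no sopranos → C(11,8) = 165; no basses → C(11,8) = 165; no altos → C(10,8) = 45.
Add back selections omitting two groups (i.e. drawn from a single group): C(5,8) + C(5,8) + C(6,8) = 0.
By inclusion–exclusion: 12870 − 375 + 0 = 12495.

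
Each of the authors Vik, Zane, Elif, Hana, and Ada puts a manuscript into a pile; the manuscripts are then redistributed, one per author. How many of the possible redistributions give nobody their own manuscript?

44

Count assignments avoiding every fixed point. For any j of the 5 authors fixed to their own manuscript, the other 5−j can be arranged in (5−j)! ways.
By inclusion–exclusion this is Σ_{j=0}^{5} (−1)^j C(5,j)·(5−j)!.
Computing: 120 − 120 + 60 − 20 + 5 − 1 = 44.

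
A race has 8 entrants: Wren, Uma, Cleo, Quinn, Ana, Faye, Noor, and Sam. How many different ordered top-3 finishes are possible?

There are 8 choices for 1st place, 7 for 2nd, and 6 for 3rd.
That gives 8 × 7 × 6 = 336.

336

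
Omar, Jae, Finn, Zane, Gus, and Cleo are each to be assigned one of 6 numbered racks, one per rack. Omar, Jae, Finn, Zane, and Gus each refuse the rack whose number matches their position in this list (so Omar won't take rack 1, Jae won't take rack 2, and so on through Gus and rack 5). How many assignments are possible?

309

Let Aᵢ (for 1 ≤ i ≤ 5) be the placements that put person i in their forbidden rack. Any j of these fix j positions, leaving (6−j)! ways to fill the rest, and there are C(5,j) ways to pick which j.
By inclusion–exclusion, the number of valid placements is Σ_{j=0}^{5} (−1)^j C(5,j)·(6−j)!.
Computing: 720 − 600 + 240 − 60 + 10 − 1 = 309.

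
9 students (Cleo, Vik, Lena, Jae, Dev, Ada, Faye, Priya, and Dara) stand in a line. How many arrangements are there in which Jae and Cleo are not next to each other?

282240

Of the 9! = 362880 arrangements, those with Jae and Cleo adjacent number 2 × 8! = 80640 (treat the pair as a block with 2 internal orders).
Complementary counting: 362880 − 80640 = 282240.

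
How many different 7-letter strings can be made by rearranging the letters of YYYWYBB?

105

Letter multiplicities in YYYWYBB: B×2, W×1, Y×4.
The number of distinct arrangements is 7!/(4!·2!) = 5040/48 = 105.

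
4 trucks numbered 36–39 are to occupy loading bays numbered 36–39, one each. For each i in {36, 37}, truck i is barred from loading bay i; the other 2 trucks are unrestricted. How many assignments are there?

14

Let Aᵢ (for i ∈ {36, 37}) be the placements that put truck i in its forbidden loading bay. Any j of these fix j positions, leaving (4−j)! ways to fill the rest, and there are C(2,j) ways to pick which j.
By inclusion–exclusion, the number of valid placements is Σ_{j=0}^{2} (−1)^j C(2,j)·(4−j)!.
Computing: 24 − 12 + 2 = 14.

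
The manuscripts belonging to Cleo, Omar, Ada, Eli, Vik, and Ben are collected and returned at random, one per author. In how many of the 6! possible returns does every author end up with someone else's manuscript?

265

Let Aᵢ be the assignments in which author i gets their own manuscript. We want the size of the complement of A₁∪…∪A_6.
By inclusion–exclusion this is Σ_{j=0}^{6} (−1)^j C(6,j)·(6−j)!.
Computing: 720 − 720 + 360 − 120 + 30 − 6 + 1 = 265.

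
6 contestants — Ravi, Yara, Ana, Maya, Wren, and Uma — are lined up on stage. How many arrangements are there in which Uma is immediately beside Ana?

240

Place the 4 others and the Uma-Ana pair as 5 objects in a line; the pair has 2 internal arrangements.
So the count is 2·(5)! = 240.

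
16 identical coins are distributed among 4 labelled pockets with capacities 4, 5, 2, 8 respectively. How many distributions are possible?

19

Ignoring the caps, the number of non-negative solutions to x_1+…+x_4 = 16 is C(19,3) = 969.
Subtract solutions that violate a single cap (substitute x_i' = x_i − (cap_i+1)): x_1 ≥ 5 gives C(14,3) = 364; x_2 ≥ 6 gives C(13,3) = 286; x_3 ≥ 3 gives C(16,3) = 560; x_4 ≥ 9 gives C(10,3) = 120. Together 1330.
Add back pairs where two caps are both exceeded: 56 + 165 + 10 + 120 + 4 + 35 = 390.
Subtract triples: 10 + 0 + 0 + 0 = 10.
By inclusion–exclusion the count is 969 − 1330 + 390 − 10 = 19.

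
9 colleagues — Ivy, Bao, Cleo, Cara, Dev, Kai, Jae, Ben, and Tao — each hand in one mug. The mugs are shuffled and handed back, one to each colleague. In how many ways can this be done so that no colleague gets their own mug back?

133496

Let Aᵢ be the assignments in which colleague i gets their own mug. We want the size of the complement of A₁∪…∪A_9.
By inclusion–exclusion this is Σ_{j=0}^{9} (−1)^j C(9,j)·(9−j)!.
Computing: 362880 − 362880 + 181440 − 60480 + 15120 − 3024 + 504 − 72 + 9 − 1 = 133496.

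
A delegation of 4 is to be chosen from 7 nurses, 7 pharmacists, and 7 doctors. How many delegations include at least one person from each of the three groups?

3087

Unrestricted: C(21,4) = 5985 ways to pick any 4 of the 21.
Selections missing a whole group: no nurses → C(14,4) = 1001; no pharmacists → C(14,4) = 1001; no doctors → C(14,4) = 1001.
Add back selections omitting two groups (i.e. drawn from a single group): C(7,4) + C(7,4) + C(7,4) = 105.
By inclusion–exclusion: 5985 − 3003 + 105 = 3087.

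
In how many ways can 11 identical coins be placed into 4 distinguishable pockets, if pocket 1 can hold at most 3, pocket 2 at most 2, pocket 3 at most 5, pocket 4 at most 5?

Without the upper bounds there are C(14,3) = 364 ways to split 11 among 4 pockets.
Subtract solutions that violate a single cap (substitute x_i' = x_i − (cap_i+1)): x_1 ≥ 4 gives C(10,3) = 120; x_2 ≥ 3 gives C(11,3) = 165; x_3 ≥ 6 gives C(8,3) = 56; x_4 ≥ 6 gives C(8,3) = 56. Together 397.
Add back pairs where two caps are both exceeded: 35 + 4 + 4 + 10 + 10 + 0 = 63.
By inclusion–exclusion the count is 364 − 397 + 63 = 30.

30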